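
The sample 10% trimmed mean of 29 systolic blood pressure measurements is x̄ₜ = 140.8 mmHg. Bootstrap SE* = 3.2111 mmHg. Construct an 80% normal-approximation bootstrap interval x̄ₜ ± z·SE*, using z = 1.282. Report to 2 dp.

Margin = 1.282 × 3.2111 = 4.117
Interval: 140.8 ± 4.117

(136.68, 144.92)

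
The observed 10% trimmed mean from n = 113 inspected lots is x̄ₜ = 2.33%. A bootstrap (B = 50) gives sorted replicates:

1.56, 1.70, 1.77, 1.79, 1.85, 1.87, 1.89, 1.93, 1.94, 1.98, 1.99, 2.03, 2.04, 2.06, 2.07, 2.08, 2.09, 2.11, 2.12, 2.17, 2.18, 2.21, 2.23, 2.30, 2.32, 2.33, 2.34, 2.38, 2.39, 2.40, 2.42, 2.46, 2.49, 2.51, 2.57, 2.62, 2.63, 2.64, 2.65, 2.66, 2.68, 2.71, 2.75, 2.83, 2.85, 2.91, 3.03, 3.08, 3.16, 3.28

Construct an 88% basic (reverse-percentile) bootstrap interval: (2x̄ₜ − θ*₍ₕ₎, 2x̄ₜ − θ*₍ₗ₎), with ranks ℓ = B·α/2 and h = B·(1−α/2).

(1.63, 2.89)

Percentile endpoints at ranks 3 and 47: θ*₍3₎ = 1.77, θ*₍47₎ = 3.03.
Basic interval reflects these around x̄ₜ:
  lower = 2 × 2.33 − 3.03 = 1.63
  upper = 2 × 2.33 − 1.77 = 2.89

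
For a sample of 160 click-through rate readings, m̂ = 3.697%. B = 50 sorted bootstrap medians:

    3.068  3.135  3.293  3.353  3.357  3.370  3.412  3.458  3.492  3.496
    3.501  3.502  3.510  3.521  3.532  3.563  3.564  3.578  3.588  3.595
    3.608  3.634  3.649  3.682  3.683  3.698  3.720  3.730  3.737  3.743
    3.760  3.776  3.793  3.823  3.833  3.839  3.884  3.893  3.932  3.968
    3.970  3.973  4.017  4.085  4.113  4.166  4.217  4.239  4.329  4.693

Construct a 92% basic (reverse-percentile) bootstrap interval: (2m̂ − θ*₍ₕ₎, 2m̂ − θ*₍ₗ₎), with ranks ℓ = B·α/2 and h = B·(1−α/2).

Percentile endpoints at ranks 2 and 48: θ*₍2₎ = 3.135, θ*₍48₎ = 4.239.
Basic interval reflects these around m̂:
  lower = 2 × 3.697 − 4.239 = 3.155
  upper = 2 × 3.697 − 3.135 = 4.259

(3.155, 4.259)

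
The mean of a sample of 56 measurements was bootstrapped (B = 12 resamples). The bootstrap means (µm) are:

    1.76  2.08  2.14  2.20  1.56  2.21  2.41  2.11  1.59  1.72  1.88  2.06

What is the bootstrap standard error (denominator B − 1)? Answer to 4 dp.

Bootstrap SE is the standard deviation of the 12 replicate means.
Mean of replicates: (1.76 + 2.08 + 2.14 + 2.20 + 1.56 + 2.21 + 2.41 + 2.11 + 1.59 + 1.72 + 1.88 + 2.06) / 12 = 23.72000 / 12 = 1.97667
Sum of squared deviations: (−0.21667)² + (+0.10333)² + (+0.16333)² + (+0.22333)² + (−0.41667)² + (+0.23333)² + (+0.43333)² + (+0.13333)² + (−0.38667)² + (−0.25667)² + (−0.09667)² + (+0.08333)² = 0.79947
Variance = 0.79947 / 11 = 0.07268
SE* = √0.07268

SE* = 0.2696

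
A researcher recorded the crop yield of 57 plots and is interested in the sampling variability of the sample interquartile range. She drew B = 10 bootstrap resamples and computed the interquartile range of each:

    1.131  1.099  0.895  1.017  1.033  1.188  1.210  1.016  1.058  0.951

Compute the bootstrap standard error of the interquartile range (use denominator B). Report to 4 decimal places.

SE* = 0.0944

Bootstrap SE is the standard deviation of the 10 replicate interquartile ranges.
Mean of replicates: (1.131 + 1.099 + 0.895 + 1.017 + 1.033 + 1.188 + 1.210 + 1.016 + 1.058 + 0.951) / 10 = 10.59800 / 10 = 1.05980
Sum of squared deviations: (+0.07120)² + (+0.03920)² + (−0.16480)² + (−0.04280)² + (−0.02680)² + (+0.12820)² + (+0.15020)² + (−0.04380)² + (−0.00180)² + (−0.10880)² = 0.08907
Variance = 0.08907 / 10 = 0.00891
SE* = √0.00891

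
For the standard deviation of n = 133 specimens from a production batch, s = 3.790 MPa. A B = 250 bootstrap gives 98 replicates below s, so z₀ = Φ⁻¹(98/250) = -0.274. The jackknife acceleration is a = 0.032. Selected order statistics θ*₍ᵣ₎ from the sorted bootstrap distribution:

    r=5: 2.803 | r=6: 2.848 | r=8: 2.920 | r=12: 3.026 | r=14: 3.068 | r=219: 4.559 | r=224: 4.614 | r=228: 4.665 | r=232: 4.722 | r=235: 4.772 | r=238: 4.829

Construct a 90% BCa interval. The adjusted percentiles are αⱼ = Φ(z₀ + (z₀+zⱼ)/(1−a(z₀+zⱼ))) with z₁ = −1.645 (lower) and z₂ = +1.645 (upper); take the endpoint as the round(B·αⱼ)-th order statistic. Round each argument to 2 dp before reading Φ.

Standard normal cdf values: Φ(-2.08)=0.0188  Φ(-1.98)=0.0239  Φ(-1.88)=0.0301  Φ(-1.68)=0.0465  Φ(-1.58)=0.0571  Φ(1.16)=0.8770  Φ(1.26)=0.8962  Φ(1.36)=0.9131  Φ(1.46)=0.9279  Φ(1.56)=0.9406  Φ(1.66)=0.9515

(2.803, 4.559)

Lower: z₀ + z₁ = -0.274 + (-1.645) = -1.919; 1 − a(z₀+z₁) = 1 − (0.032)(-1.919) = 1.0614; argument = -0.274 + (-1.919)/1.0614 = -2.0820 → -2.08.
α₁ = Φ(-2.08) = 0.0188; rank = round(250 × 0.0188) = 5; θ*₍5₎ = 2.803.
Upper: z₀ + z₂ = 1.371; 1 − a(z₀+z₂) = 0.9561; argument = 1.1599 → 1.16; α₂ = 0.8770; rank = 219; θ*₍219₎ = 4.559.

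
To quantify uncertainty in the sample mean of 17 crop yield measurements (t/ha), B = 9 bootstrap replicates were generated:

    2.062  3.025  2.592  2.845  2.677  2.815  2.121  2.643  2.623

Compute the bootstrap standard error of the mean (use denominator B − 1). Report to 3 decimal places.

Bootstrap SE is the standard deviation of the 9 replicate means.
Mean of replicates: (2.062 + 3.025 + 2.592 + 2.845 + 2.677 + 2.815 + 2.121 + 2.643 + 2.623) / 9 = 23.4030 / 9 = 2.6003
Sum of squared deviations: (−0.5383)² + (+0.4247)² + (−0.0083)² + (+0.2447)² + (+0.0767)² + (+0.2147)² + (−0.4793)² + (+0.0427)² + (+0.0227)² = 0.8141
Variance = 0.8141 / 8 = 0.1018
SE* = √0.1018

SE* = 0.319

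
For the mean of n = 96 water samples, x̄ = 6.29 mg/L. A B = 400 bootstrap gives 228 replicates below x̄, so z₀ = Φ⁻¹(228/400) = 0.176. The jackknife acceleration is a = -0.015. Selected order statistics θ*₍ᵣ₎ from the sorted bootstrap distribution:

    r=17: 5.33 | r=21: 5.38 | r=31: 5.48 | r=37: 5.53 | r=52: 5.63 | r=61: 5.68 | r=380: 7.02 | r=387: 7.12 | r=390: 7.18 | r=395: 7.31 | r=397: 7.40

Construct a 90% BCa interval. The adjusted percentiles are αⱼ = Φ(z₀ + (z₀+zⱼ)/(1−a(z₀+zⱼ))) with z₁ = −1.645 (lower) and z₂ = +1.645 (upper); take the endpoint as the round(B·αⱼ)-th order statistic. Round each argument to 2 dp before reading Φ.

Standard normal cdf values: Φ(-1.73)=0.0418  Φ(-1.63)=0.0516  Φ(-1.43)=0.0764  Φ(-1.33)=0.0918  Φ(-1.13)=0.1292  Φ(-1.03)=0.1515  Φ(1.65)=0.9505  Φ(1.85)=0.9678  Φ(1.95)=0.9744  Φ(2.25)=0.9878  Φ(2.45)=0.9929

(5.53, 7.18)

Lower: z₀ + z₁ = 0.176 + (-1.645) = -1.469; 1 − a(z₀+z₁) = 1 − (-0.015)(-1.469) = 0.9780; argument = 0.176 + (-1.469)/0.9780 = -1.3261 → -1.33.
α₁ = Φ(-1.33) = 0.0918; rank = round(400 × 0.0918) = 37; θ*₍37₎ = 5.53.
Upper: z₀ + z₂ = 1.821; 1 − a(z₀+z₂) = 1.0273; argument = 1.9486 → 1.95; α₂ = 0.9744; rank = 390; θ*₍390₎ = 7.18.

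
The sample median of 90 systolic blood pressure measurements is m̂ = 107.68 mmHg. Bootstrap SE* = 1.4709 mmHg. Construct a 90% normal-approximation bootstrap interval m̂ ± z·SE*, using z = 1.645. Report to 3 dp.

Margin = 1.645 × 1.4709 = 2.4196
Interval: 107.68 ± 2.4196

(105.260, 110.100)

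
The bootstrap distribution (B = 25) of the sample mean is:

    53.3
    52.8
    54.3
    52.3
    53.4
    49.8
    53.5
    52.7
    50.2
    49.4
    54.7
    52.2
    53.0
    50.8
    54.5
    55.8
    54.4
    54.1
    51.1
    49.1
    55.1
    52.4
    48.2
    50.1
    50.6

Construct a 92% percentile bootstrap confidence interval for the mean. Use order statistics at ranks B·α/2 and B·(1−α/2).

(48.2, 55.1)

Sorted replicates: 48.2, 49.1, 49.4, 49.8, 50.1, 50.2, 50.6, 50.8, 51.1, 52.2, 52.3, 52.4, 52.7, 52.8, 53.0, 53.3, 53.4, 53.5, 54.1, 54.3, 54.4, 54.5, 54.7, 55.1, 55.8
α = 0.08; lower rank = 25 × 0.040 = 1; upper rank = 25 × 0.960 = 24.
The 1st smallest replicate is 48.2; the 24th is 55.1.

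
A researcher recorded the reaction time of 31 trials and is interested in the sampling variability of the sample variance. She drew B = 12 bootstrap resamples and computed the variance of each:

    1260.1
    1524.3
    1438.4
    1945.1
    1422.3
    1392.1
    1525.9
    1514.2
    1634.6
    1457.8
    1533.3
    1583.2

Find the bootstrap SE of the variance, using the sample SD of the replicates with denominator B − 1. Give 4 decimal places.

Bootstrap SE is the standard deviation of the 12 replicate variances.
Mean of replicates: (1260.1 + 1524.3 + 1438.4 + 1945.1 + 1422.3 + 1392.1 + 1525.9 + 1514.2 + 1634.6 + 1457.8 + 1533.3 + 1583.2) / 12 = 18231.30000 / 12 = 1519.27500
Sum of squared deviations: (−259.17500)² + (+5.02500)² + (−80.87500)² + (+425.82500)² + (−96.97500)² + (−127.17500)² + (+6.62500)² + (−5.07500)² + (+115.32500)² + (−61.47500)² + (+14.02500)² + (+63.92500)² = 302074.04250
Variance = 302074.04250 / 11 = 27461.27659
SE* = √27461.27659

SE* = 165.7144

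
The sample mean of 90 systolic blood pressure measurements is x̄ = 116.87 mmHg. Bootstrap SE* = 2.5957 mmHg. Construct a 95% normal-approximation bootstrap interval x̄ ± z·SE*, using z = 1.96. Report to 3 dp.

Margin = 1.96 × 2.5957 = 5.0876
Interval: 116.87 ± 5.0876

(111.782, 121.958)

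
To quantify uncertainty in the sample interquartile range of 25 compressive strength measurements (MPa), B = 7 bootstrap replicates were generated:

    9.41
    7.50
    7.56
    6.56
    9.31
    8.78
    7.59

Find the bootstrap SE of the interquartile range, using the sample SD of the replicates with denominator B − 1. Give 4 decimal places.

Bootstrap SE is the standard deviation of the 7 replicate interquartile ranges.
Mean of replicates: (9.41 + 7.50 + 7.56 + 6.56 + 9.31 + 8.78 + 7.59) / 7 = 56.71000 / 7 = 8.10143
Sum of squared deviations: (+1.30857)² + (−0.60143)² + (−0.54143)² + (−1.54143)² + (+1.20857)² + (+0.67857)² + (−0.51143)² = 6.92589
Variance = 6.92589 / 6 = 1.15431
SE* = √1.15431

SE* = 1.0744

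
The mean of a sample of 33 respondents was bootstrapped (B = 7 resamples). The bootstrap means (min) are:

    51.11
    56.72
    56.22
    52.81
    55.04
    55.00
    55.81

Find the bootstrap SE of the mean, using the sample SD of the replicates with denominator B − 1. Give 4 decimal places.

Bootstrap SE is the standard deviation of the 7 replicate means.
Mean of replicates: (51.11 + 56.72 + 56.22 + 52.81 + 55.04 + 55.00 + 55.81) / 7 = 382.71000 / 7 = 54.67286
Sum of squared deviations: (−3.56286)² + (+2.04714)² + (+1.54714)² + (−1.86286)² + (+0.36714)² + (+0.32714)² + (+1.13714)² = 24.28354
Variance = 24.28354 / 6 = 4.04726
SE* = √4.04726

SE* = 2.0118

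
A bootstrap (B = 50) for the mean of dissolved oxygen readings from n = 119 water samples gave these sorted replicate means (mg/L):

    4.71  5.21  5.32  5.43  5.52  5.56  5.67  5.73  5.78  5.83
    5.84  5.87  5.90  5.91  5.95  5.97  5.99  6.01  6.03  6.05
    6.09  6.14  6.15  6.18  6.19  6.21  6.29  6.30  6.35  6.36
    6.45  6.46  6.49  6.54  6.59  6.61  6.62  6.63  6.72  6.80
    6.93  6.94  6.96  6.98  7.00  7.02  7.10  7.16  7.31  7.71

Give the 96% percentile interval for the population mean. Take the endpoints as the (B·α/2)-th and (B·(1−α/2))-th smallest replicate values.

(4.71, 7.31)

α = 0.04; lower rank = 50 × 0.020 = 1; upper rank = 50 × 0.980 = 49.
The 1st smallest replicate is 4.71; the 49th is 7.31.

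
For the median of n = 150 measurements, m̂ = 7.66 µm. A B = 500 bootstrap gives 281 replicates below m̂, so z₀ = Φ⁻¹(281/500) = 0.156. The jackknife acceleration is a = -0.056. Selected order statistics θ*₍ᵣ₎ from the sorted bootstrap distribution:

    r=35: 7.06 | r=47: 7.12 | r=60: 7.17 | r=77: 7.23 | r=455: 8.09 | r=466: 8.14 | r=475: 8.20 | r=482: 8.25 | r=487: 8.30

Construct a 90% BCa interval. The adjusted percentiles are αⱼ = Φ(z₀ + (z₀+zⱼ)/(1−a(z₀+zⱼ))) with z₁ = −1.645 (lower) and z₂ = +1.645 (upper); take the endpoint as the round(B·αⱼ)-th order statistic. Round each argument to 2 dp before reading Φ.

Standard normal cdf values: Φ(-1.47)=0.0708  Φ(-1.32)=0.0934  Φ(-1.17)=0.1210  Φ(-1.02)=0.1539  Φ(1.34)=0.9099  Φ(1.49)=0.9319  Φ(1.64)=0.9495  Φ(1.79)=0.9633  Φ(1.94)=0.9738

Lower: z₀ + z₁ = 0.156 + (-1.645) = -1.489; 1 − a(z₀+z₁) = 1 − (-0.056)(-1.489) = 0.9166; argument = 0.156 + (-1.489)/0.9166 = -1.4685 → -1.47.
α₁ = Φ(-1.47) = 0.0708; rank = round(500 × 0.0708) = 35; θ*₍35₎ = 7.06.
Upper: z₀ + z₂ = 1.801; 1 − a(z₀+z₂) = 1.1009; argument = 1.7920 → 1.79; α₂ = 0.9633; rank = 482; θ*₍482₎ = 8.25.

(7.06, 8.25)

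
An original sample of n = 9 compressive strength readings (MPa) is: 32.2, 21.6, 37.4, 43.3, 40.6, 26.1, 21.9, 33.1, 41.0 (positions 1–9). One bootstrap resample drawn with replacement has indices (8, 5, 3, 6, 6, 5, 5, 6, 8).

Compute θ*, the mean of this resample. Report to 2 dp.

Resample values: 33.1, 40.6, 37.4, 26.1, 26.1, 40.6, 40.6, 26.1, 33.1.
Mean = (33.1 + 40.6 + 37.4 + 26.1 + 26.1 + 40.6 + 40.6 + 26.1 + 33.1) / 9 = 303.70 / 9 = 33.74

θ* = 33.74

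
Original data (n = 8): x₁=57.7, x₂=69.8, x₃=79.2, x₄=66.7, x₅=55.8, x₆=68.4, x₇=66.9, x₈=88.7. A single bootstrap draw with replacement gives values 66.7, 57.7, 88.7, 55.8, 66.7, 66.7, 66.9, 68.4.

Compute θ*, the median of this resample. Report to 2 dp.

Sorted: 55.8, 57.7, 66.7, 66.7, 66.7, 66.9, 68.4, 88.7
Median = average of the two middle values = 66.70

θ* = 66.70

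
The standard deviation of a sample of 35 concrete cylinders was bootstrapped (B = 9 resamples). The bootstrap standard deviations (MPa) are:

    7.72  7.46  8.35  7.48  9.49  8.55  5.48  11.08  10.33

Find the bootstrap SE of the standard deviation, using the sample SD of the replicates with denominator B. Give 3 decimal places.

SE* = 1.593

Bootstrap SE is the standard deviation of the 9 replicate standard deviations.
Mean of replicates: (7.72 + 7.46 + 8.35 + 7.48 + 9.49 + 8.55 + 5.48 + 11.08 + 10.33) / 9 = 75.9400 / 9 = 8.4378
Sum of squared deviations: (−0.7178)² + (−0.9778)² + (−0.0878)² + (−0.9578)² + (+1.0522)² + (+0.1122)² + (−2.9578)² + (+2.6422)² + (+1.8922)² = 22.8264
Variance = 22.8264 / 9 = 2.5363
SE* = √2.5363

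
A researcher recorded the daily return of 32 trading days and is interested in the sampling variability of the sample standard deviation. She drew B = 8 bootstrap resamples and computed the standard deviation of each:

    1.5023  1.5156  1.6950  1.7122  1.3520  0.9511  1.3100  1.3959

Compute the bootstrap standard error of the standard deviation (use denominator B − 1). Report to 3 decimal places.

SE* = 0.243

Bootstrap SE is the standard deviation of the 8 replicate standard deviations.
Mean of replicates: (1.5023 + 1.5156 + 1.6950 + 1.7122 + 1.3520 + 0.9511 + 1.3100 + 1.3959) / 8 = 11.43410 / 8 = 1.42926
Sum of squared deviations: (+0.07304)² + (+0.08634)² + (+0.26574)² + (+0.28294)² + (−0.07726)² + (−0.47816)² + (−0.11926)² + (−0.03336)² = 0.41340
Variance = 0.41340 / 7 = 0.05906
SE* = √0.05906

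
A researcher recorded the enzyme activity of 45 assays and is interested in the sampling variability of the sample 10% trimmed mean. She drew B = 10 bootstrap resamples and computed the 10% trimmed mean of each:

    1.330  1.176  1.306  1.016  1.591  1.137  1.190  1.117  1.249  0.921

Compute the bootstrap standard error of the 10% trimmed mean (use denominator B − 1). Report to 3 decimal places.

SE* = 0.185

Bootstrap SE is the standard deviation of the 10 replicate 10% trimmed means.
Mean of replicates: (1.330 + 1.176 + 1.306 + 1.016 + 1.591 + 1.137 + 1.190 + 1.117 + 1.249 + 0.921) / 10 = 12.0330 / 10 = 1.2033
Sum of squared deviations: (+0.1267)² + (−0.0273)² + (+0.1027)² + (−0.1873)² + (+0.3877)² + (−0.0663)² + (−0.0133)² + (−0.0863)² + (+0.0457)² + (−0.2823)² = 0.3065
Variance = 0.3065 / 9 = 0.0341
SE* = √0.0341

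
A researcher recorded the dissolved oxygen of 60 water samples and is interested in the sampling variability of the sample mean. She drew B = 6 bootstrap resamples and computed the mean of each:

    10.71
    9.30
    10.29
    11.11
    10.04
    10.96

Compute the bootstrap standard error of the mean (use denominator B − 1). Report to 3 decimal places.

SE* = 0.673

Bootstrap SE is the standard deviation of the 6 replicate means.
Mean of replicates: (10.71 + 9.30 + 10.29 + 11.11 + 10.04 + 10.96) / 6 = 62.4100 / 6 = 10.4017
Sum of squared deviations: (+0.3083)² + (−1.1017)² + (−0.1117)² + (+0.7083)² + (−0.3617)² + (+0.5583)² = 2.2655
Variance = 2.2655 / 5 = 0.4531
SE* = √0.4531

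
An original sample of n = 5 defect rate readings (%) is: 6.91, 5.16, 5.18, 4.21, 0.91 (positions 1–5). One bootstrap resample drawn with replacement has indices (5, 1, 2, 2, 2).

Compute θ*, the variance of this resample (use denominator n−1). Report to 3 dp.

θ* = 4.969

Resample values: 0.91, 6.91, 5.16, 5.16, 5.16.
Mean = 4.6600; sum of squared deviations = 19.8750
s² = 19.8750 / 4 = 4.9688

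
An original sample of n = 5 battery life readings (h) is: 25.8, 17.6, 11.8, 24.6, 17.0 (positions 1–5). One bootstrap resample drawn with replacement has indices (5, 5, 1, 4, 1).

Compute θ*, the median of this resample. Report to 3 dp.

θ* = 24.600

Resample values: 17.0, 17.0, 25.8, 24.6, 25.8.
Sorted: 17.0, 17.0, 24.6, 25.8, 25.8
Median = middle value = 24.600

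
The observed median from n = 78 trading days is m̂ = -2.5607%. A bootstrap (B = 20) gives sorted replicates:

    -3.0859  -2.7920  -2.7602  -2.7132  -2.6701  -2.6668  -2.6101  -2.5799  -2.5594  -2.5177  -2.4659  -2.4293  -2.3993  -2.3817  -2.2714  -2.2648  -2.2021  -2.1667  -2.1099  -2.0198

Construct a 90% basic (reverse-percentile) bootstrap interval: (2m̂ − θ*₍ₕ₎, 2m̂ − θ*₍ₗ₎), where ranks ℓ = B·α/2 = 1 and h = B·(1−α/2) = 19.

(-3.0115, -2.0355)

Percentile endpoints at ranks 1 and 19: θ*₍1₎ = -3.0859, θ*₍19₎ = -2.1099.
Basic interval reflects these around m̂:
  lower = 2 × -2.5607 − -2.1099 = -3.0115
  upper = 2 × -2.5607 − -3.0859 = -2.0355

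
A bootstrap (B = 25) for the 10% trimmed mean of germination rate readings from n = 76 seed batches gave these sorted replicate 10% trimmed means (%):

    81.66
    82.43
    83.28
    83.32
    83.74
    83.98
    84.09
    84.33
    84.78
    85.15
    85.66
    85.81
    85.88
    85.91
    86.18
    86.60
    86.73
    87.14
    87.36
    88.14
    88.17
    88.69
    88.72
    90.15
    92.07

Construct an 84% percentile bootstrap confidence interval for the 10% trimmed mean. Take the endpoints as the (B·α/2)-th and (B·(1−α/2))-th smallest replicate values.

α = 0.16; lower rank = 25 × 0.080 = 2; upper rank = 25 × 0.920 = 23.
The 2nd smallest replicate is 82.43; the 23rd is 88.72.

(82.43, 88.72)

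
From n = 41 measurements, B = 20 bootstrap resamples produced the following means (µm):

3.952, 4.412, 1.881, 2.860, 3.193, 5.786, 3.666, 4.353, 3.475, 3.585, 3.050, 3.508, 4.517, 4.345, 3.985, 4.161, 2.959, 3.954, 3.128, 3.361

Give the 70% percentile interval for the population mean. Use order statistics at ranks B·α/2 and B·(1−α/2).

Sorted replicates: 1.881, 2.860, 2.959, 3.050, 3.128, 3.193, 3.361, 3.475, 3.508, 3.585, 3.666, 3.952, 3.954, 3.985, 4.161, 4.345, 4.353, 4.412, 4.517, 5.786
α = 0.30; lower rank = 20 × 0.150 = 3; upper rank = 20 × 0.850 = 17.
The 3rd smallest replicate is 2.959; the 17th is 4.353.

(2.959, 4.353)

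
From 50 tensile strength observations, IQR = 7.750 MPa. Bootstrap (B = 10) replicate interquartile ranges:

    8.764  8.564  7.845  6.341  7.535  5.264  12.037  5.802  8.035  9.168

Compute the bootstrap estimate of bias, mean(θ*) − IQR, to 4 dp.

bias = +0.1855

mean(θ*) = (8.764 + 8.564 + 7.845 + 6.341 + 7.535 + 5.264 + 12.037 + 5.802 + 8.035 + 9.168) / 10 = 7.93550
bias = 7.93550 − 7.750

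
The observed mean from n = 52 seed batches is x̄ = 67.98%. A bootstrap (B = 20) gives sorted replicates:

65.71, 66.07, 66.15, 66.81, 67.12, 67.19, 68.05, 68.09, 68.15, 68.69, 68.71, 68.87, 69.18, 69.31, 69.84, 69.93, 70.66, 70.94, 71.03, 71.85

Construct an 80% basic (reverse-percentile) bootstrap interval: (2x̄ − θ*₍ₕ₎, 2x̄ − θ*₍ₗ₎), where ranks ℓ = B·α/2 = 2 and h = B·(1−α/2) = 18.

Percentile endpoints at ranks 2 and 18: θ*₍2₎ = 66.07, θ*₍18₎ = 70.94.
Basic interval reflects these around x̄:
  lower = 2 × 67.98 − 70.94 = 65.02
  upper = 2 × 67.98 − 66.07 = 69.89

(65.02, 69.89)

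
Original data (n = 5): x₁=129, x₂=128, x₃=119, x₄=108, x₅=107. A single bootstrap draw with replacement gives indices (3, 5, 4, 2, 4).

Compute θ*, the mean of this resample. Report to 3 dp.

Resample values: 119, 107, 108, 128, 108.
Mean = (119 + 107 + 108 + 128 + 108) / 5 = 570.0 / 5 = 114.000

θ* = 114.000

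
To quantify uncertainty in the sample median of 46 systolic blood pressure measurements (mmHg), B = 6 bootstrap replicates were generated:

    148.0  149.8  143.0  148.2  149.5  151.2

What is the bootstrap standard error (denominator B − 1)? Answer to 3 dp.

Bootstrap SE is the standard deviation of the 6 replicate medians.
Mean of replicates: (148.0 + 149.8 + 143.0 + 148.2 + 149.5 + 151.2) / 6 = 889.7000 / 6 = 148.2833
Sum of squared deviations: (−0.2833)² + (+1.5167)² + (−5.2833)² + (−0.0833)² + (+1.2167)² + (+2.9167)² = 40.2883
Variance = 40.2883 / 5 = 8.0577
SE* = √8.0577

SE* = 2.839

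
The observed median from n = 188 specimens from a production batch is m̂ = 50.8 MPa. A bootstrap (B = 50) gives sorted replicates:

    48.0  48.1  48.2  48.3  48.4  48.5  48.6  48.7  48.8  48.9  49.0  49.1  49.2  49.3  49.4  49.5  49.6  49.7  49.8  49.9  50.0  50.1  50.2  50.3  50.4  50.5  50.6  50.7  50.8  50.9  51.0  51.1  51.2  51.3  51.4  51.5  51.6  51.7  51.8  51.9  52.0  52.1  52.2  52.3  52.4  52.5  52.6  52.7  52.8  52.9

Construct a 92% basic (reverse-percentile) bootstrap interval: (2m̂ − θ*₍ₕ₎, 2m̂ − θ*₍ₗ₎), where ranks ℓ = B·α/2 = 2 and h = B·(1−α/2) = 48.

(48.9, 53.5)

Percentile endpoints at ranks 2 and 48: θ*₍2₎ = 48.1, θ*₍48₎ = 52.7.
Basic interval reflects these around m̂:
  lower = 2 × 50.8 − 52.7 = 48.9
  upper = 2 × 50.8 − 48.1 = 53.5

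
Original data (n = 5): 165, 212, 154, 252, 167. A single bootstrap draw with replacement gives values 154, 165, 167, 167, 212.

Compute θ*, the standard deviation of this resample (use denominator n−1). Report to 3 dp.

θ* = 22.461

Mean = 173.0000; sum of squared deviations = 2018.0000
s² = 2018.0000 / 4 = 504.5000
s = √504.5000 = 22.461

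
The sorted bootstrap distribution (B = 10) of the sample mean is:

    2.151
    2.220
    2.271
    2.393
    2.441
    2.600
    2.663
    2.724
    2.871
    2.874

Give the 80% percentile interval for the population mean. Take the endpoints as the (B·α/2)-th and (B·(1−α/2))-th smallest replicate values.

(2.151, 2.871)

α = 0.20; lower rank = 10 × 0.100 = 1; upper rank = 10 × 0.900 = 9.
The 1st smallest replicate is 2.151; the 9th is 2.871.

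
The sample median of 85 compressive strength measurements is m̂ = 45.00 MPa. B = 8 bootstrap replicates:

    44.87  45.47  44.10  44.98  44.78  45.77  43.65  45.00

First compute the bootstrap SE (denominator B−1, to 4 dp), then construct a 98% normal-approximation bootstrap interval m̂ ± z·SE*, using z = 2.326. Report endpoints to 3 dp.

Mean of replicates = 44.8275; sum of squared deviations = 3.2740; SE* = √(3.2740/7) = 0.6839
Margin = 2.326 × 0.6839 = 1.5908
Interval: 45.00 ± 1.5908

(43.409, 46.591)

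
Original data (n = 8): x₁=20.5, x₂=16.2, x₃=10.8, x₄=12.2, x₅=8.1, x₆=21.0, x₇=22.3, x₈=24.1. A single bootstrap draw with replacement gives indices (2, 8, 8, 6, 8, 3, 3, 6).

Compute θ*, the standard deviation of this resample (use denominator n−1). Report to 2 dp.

θ* = 5.71

Resample values: 16.2, 24.1, 24.1, 21.0, 24.1, 10.8, 10.8, 21.0.
Mean = 19.0125; sum of squared deviations = 228.3488
s² = 228.3488 / 7 = 32.6213
s = √32.6213 = 5.71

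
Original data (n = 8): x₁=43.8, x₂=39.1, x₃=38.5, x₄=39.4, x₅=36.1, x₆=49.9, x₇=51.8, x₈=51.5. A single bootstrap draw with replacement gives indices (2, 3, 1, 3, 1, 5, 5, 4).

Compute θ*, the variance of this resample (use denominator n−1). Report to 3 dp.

Resample values: 39.1, 38.5, 43.8, 38.5, 43.8, 36.1, 36.1, 39.4.
Mean = 39.4125; sum of squared deviations = 62.2087
s² = 62.2087 / 7 = 8.8870

θ* = 8.887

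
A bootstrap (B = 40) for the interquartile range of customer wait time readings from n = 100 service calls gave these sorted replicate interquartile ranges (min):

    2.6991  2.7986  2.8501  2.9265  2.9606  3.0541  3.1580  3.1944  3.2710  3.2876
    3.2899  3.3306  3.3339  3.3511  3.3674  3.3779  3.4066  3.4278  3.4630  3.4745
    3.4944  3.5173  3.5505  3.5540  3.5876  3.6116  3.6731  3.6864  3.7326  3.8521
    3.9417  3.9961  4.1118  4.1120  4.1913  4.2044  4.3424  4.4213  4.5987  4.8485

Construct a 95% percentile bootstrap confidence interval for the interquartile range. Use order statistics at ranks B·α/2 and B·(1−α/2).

(2.6991, 4.5987)

α = 0.05; lower rank = 40 × 0.025 = 1; upper rank = 40 × 0.975 = 39.
The 1st smallest replicate is 2.6991; the 39th is 4.5987.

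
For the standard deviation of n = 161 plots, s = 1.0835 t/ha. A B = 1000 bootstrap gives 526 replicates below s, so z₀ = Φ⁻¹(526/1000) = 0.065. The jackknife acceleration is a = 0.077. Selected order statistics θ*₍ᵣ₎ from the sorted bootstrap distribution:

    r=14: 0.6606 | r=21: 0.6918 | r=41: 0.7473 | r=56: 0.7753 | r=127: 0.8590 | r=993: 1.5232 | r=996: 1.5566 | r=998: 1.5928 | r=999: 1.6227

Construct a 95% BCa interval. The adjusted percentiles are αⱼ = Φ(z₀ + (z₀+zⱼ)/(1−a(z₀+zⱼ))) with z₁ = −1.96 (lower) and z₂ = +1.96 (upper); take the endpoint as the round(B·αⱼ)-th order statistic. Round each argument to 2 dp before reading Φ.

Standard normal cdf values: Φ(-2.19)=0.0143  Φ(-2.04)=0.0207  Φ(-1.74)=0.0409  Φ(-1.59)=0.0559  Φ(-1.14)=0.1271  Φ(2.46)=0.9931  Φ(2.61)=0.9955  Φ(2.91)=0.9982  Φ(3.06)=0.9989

(0.7753, 1.5232)

Lower: z₀ + z₁ = 0.065 + (-1.960) = -1.895; 1 − a(z₀+z₁) = 1 − (0.077)(-1.895) = 1.1459; argument = 0.065 + (-1.895)/1.1459 = -1.5887 → -1.59.
α₁ = Φ(-1.59) = 0.0559; rank = round(1000 × 0.0559) = 56; θ*₍56₎ = 0.7753.
Upper: z₀ + z₂ = 2.025; 1 − a(z₀+z₂) = 0.8441; argument = 2.4641 → 2.46; α₂ = 0.9931; rank = 993; θ*₍993₎ = 1.5232.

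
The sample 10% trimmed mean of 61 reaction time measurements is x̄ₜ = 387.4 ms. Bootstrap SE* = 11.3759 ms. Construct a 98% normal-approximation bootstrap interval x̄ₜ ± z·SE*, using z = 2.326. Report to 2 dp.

(360.94, 413.86)

Margin = 2.326 × 11.3759 = 26.460
Interval: 387.4 ± 26.460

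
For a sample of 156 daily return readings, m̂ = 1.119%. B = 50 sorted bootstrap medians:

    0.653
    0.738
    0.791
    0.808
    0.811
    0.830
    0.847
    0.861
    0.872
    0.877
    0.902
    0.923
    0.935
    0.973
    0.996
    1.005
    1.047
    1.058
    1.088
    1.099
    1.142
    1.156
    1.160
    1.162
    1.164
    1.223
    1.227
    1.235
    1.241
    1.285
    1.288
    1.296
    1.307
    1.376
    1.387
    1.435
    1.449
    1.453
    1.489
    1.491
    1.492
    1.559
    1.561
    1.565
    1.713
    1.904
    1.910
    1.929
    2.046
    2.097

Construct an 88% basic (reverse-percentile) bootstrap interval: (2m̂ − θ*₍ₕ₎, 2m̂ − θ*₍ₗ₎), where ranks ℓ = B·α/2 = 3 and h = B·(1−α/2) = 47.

Percentile endpoints at ranks 3 and 47: θ*₍3₎ = 0.791, θ*₍47₎ = 1.910.
Basic interval reflects these around m̂:
  lower = 2 × 1.119 − 1.910 = 0.328
  upper = 2 × 1.119 − 0.791 = 1.447

(0.328, 1.447)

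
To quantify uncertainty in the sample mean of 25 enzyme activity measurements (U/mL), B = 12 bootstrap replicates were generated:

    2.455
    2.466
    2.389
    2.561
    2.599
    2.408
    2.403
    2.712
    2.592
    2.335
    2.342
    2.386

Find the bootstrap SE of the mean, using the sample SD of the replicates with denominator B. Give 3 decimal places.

Bootstrap SE is the standard deviation of the 12 replicate means.
Mean of replicates: (2.455 + 2.466 + 2.389 + 2.561 + 2.599 + 2.408 + 2.403 + 2.712 + 2.592 + 2.335 + 2.342 + 2.386) / 12 = 29.6480 / 12 = 2.4707
Sum of squared deviations: (−0.0157)² + (−0.0047)² + (−0.0817)² + (+0.0903)² + (+0.1283)² + (−0.0627)² + (−0.0677)² + (+0.2413)² + (+0.1213)² + (−0.1357)² + (−0.1287)² + (−0.0847)² = 0.1552
Variance = 0.1552 / 12 = 0.0129
SE* = √0.0129

SE* = 0.114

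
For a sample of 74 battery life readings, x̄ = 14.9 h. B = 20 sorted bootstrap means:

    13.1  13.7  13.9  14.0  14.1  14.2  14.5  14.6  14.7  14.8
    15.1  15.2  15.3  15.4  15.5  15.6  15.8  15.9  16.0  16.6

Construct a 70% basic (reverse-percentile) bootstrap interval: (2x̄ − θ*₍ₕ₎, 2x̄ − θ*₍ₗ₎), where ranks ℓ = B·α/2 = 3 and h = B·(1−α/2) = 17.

(14.0, 15.9)

Percentile endpoints at ranks 3 and 17: θ*₍3₎ = 13.9, θ*₍17₎ = 15.8.
Basic interval reflects these around x̄:
  lower = 2 × 14.9 − 15.8 = 14.0
  upper = 2 × 14.9 − 13.9 = 15.9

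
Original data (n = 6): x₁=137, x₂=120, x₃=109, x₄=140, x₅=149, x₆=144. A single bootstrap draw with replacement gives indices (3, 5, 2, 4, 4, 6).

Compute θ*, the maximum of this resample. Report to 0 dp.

θ* = 149

Resample values: 109, 149, 120, 140, 140, 144.
Maximum = 149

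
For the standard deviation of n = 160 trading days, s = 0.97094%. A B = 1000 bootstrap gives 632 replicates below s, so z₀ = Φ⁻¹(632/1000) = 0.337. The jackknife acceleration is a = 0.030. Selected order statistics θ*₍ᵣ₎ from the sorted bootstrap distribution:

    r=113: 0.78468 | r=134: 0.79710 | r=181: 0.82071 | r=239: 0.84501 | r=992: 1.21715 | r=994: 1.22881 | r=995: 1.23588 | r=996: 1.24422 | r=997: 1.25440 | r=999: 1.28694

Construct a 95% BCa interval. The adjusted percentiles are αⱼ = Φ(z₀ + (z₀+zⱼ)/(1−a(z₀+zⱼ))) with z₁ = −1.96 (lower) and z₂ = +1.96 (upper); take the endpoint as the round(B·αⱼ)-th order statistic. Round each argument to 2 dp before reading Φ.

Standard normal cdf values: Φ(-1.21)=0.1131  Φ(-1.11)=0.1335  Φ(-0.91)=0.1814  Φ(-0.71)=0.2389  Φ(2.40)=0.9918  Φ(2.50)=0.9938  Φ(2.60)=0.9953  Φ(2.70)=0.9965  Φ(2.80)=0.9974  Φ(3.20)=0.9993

(0.78468, 1.25440)

Lower: z₀ + z₁ = 0.337 + (-1.960) = -1.623; 1 − a(z₀+z₁) = 1 − (0.030)(-1.623) = 1.0487; argument = 0.337 + (-1.623)/1.0487 = -1.2106 → -1.21.
α₁ = Φ(-1.21) = 0.1131; rank = round(1000 × 0.1131) = 113; θ*₍113₎ = 0.78468.
Upper: z₀ + z₂ = 2.297; 1 − a(z₀+z₂) = 0.9311; argument = 2.8040 → 2.80; α₂ = 0.9974; rank = 997; θ*₍997₎ = 1.25440.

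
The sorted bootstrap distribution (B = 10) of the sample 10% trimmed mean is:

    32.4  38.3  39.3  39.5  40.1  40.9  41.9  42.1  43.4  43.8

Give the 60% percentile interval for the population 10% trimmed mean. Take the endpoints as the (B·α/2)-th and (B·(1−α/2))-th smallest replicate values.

α = 0.40; lower rank = 10 × 0.200 = 2; upper rank = 10 × 0.800 = 8.
The 2nd smallest replicate is 38.3; the 8th is 42.1.

(38.3, 42.1)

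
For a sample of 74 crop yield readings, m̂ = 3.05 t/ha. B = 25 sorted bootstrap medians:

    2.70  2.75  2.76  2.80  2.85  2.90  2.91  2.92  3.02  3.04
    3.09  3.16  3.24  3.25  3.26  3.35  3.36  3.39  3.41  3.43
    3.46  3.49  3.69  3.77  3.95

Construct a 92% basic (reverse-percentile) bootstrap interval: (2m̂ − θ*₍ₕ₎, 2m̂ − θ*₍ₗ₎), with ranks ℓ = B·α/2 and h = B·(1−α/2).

Percentile endpoints at ranks 1 and 24: θ*₍1₎ = 2.70, θ*₍24₎ = 3.77.
Basic interval reflects these around m̂:
  lower = 2 × 3.05 − 3.77 = 2.33
  upper = 2 × 3.05 − 2.70 = 3.40

(2.33, 3.40)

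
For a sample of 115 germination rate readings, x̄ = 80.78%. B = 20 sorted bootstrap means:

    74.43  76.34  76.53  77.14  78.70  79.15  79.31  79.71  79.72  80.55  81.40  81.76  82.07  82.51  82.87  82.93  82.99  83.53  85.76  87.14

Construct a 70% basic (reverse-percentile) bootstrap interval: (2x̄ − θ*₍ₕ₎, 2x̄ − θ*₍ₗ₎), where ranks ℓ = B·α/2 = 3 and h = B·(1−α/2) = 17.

(78.57, 85.03)

Percentile endpoints at ranks 3 and 17: θ*₍3₎ = 76.53, θ*₍17₎ = 82.99.
Basic interval reflects these around x̄:
  lower = 2 × 80.78 − 82.99 = 78.57
  upper = 2 × 80.78 − 76.53 = 85.03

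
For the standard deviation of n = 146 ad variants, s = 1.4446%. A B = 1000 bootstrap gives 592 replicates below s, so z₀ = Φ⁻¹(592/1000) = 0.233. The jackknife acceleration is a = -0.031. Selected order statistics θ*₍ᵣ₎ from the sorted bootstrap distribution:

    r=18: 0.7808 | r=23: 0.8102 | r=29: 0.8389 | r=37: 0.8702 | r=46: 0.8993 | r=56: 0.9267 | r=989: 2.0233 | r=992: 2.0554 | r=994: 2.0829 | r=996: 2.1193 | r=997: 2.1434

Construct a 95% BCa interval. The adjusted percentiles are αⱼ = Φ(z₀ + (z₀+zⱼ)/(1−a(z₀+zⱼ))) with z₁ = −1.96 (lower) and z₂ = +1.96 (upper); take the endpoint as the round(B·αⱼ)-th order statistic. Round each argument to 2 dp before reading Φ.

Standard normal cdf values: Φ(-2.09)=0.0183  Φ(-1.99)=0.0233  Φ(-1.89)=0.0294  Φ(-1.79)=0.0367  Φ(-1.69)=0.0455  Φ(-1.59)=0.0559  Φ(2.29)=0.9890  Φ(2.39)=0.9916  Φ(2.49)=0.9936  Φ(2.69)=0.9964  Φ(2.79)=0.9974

(0.9267, 2.0233)

Lower: z₀ + z₁ = 0.233 + (-1.960) = -1.727; 1 − a(z₀+z₁) = 1 − (-0.031)(-1.727) = 0.9465; argument = 0.233 + (-1.727)/0.9465 = -1.5917 → -1.59.
α₁ = Φ(-1.59) = 0.0559; rank = round(1000 × 0.0559) = 56; θ*₍56₎ = 0.9267.
Upper: z₀ + z₂ = 2.193; 1 − a(z₀+z₂) = 1.0680; argument = 2.2864 → 2.29; α₂ = 0.9890; rank = 989; θ*₍989₎ = 2.0233.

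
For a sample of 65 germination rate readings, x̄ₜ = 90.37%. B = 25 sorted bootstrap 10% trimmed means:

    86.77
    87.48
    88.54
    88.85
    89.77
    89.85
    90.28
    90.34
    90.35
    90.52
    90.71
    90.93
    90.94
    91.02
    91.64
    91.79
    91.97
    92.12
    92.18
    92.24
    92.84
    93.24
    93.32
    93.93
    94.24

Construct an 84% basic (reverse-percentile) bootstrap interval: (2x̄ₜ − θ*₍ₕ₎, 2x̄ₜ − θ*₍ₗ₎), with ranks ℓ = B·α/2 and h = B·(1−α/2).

Percentile endpoints at ranks 2 and 23: θ*₍2₎ = 87.48, θ*₍23₎ = 93.32.
Basic interval reflects these around x̄ₜ:
  lower = 2 × 90.37 − 93.32 = 87.42
  upper = 2 × 90.37 − 87.48 = 93.26

(87.42, 93.26)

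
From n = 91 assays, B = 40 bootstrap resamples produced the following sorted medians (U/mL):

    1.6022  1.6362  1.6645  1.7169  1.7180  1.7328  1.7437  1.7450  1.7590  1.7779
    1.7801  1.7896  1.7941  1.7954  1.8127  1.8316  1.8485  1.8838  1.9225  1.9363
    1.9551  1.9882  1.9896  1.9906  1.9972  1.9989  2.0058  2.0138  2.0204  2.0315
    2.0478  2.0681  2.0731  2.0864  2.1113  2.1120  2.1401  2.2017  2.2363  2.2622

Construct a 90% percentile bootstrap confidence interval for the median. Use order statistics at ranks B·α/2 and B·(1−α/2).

(1.6362, 2.2017)

α = 0.10; lower rank = 40 × 0.050 = 2; upper rank = 40 × 0.950 = 38.
The 2nd smallest replicate is 1.6362; the 38th is 2.2017.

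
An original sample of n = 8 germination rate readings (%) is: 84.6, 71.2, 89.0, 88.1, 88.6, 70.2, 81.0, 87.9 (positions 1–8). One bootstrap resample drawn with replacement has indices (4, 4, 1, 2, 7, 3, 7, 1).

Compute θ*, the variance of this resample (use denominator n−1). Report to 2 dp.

θ* = 34.11

Resample values: 88.1, 88.1, 84.6, 71.2, 81.0, 89.0, 81.0, 84.6.
Mean = 83.4500; sum of squared deviations = 238.7600
s² = 238.7600 / 7 = 34.1086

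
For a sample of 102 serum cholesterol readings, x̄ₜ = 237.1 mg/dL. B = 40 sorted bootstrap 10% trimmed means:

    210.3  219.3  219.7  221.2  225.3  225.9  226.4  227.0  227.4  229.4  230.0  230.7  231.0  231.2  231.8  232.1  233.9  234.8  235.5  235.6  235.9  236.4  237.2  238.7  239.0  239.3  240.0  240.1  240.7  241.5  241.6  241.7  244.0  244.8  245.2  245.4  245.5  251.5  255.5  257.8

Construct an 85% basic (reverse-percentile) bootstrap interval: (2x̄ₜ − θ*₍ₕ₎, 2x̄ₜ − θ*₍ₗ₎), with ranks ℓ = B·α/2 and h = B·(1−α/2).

Percentile endpoints at ranks 3 and 37: θ*₍3₎ = 219.7, θ*₍37₎ = 245.5.
Basic interval reflects these around x̄ₜ:
  lower = 2 × 237.1 − 245.5 = 228.7
  upper = 2 × 237.1 − 219.7 = 254.5

(228.7, 254.5)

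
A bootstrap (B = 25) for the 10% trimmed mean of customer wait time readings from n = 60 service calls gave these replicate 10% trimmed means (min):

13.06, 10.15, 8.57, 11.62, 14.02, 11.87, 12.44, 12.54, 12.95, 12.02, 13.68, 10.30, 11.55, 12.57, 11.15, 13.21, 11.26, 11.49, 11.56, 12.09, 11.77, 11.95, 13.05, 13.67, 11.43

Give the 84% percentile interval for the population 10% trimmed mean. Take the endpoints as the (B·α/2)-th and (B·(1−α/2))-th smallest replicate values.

(10.15, 13.67)

Sorted replicates: 8.57, 10.15, 10.30, 11.15, 11.26, 11.43, 11.49, 11.55, 11.56, 11.62, 11.77, 11.87, 11.95, 12.02, 12.09, 12.44, 12.54, 12.57, 12.95, 13.05, 13.06, 13.21, 13.67, 13.68, 14.02
α = 0.16; lower rank = 25 × 0.080 = 2; upper rank = 25 × 0.920 = 23.
The 2nd smallest replicate is 10.15; the 23rd is 13.67.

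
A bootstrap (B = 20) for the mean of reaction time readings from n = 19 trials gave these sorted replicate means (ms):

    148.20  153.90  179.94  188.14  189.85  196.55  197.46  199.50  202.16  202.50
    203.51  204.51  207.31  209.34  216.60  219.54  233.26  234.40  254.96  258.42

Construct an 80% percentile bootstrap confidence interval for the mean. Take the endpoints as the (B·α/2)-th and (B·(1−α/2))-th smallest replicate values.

(153.90, 234.40)

α = 0.20; lower rank = 20 × 0.100 = 2; upper rank = 20 × 0.900 = 18.
The 2nd smallest replicate is 153.90; the 18th is 234.40.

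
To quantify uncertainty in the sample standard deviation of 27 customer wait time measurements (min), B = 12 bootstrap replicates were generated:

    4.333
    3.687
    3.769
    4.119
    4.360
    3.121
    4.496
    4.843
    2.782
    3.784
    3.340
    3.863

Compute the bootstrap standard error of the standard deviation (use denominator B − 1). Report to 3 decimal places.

SE* = 0.598

Bootstrap SE is the standard deviation of the 12 replicate standard deviations.
Mean of replicates: (4.333 + 3.687 + 3.769 + 4.119 + 4.360 + 3.121 + 4.496 + 4.843 + 2.782 + 3.784 + 3.340 + 3.863) / 12 = 46.4970 / 12 = 3.8748
Sum of squared deviations: (+0.4583)² + (−0.1878)² + (−0.1058)² + (+0.2442)² + (+0.4853)² + (−0.7538)² + (+0.6213)² + (+0.9682)² + (−1.0928)² + (−0.0908)² + (−0.5348)² + (−0.0118)² = 3.9316
Variance = 3.9316 / 11 = 0.3574
SE* = √0.3574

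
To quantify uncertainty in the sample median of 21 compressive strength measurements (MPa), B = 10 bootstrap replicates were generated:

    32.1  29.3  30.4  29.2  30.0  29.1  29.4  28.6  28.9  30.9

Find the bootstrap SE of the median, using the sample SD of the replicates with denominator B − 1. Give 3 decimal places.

Bootstrap SE is the standard deviation of the 10 replicate medians.
Mean of replicates: (32.1 + 29.3 + 30.4 + 29.2 + 30.0 + 29.1 + 29.4 + 28.6 + 28.9 + 30.9) / 10 = 297.9000 / 10 = 29.7900
Sum of squared deviations: (+2.3100)² + (−0.4900)² + (+0.6100)² + (−0.5900)² + (+0.2100)² + (−0.6900)² + (−0.3900)² + (−1.1900)² + (−0.8900)² + (+1.1100)² = 10.4090
Variance = 10.4090 / 9 = 1.1566
SE* = √1.1566

SE* = 1.075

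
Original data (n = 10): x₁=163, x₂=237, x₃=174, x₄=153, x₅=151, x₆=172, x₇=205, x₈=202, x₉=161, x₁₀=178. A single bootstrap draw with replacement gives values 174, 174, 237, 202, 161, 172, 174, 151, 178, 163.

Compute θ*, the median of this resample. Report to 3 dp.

Sorted: 151, 161, 163, 172, 174, 174, 174, 178, 202, 237
Median = average of the two middle values = 174.000

θ* = 174.000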